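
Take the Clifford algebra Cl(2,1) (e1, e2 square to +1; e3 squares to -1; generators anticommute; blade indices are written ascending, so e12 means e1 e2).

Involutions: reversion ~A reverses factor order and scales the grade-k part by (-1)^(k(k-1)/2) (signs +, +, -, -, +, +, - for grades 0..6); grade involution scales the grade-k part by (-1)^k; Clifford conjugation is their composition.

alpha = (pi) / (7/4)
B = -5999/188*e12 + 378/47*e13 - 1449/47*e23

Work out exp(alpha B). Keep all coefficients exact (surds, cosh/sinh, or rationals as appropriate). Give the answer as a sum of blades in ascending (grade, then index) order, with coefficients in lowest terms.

B^2 term by term: the squares give (-5999/188)^2*(e12)^2 + (378/47)^2*(e13)^2 + (-1449/47)^2*(e23)^2 = 35988001/35344*(-1) + 142884/2209*(+1) + 2099601/2209*(+1) = -49/16 (each basis 2-blade squares to minus the product of its generators' squares); cross terms between blades sharing an index anticommute and cancel. So B^2 = -49/16.
B^2 = -49/16 — the series telescopes trigonometrically here: l = 7/4, alpha*l = pi, so exp(alpha B) = cos(pi) + (sin(pi)/(7/4))*B = -1 + (0)*B.
Answer: -1


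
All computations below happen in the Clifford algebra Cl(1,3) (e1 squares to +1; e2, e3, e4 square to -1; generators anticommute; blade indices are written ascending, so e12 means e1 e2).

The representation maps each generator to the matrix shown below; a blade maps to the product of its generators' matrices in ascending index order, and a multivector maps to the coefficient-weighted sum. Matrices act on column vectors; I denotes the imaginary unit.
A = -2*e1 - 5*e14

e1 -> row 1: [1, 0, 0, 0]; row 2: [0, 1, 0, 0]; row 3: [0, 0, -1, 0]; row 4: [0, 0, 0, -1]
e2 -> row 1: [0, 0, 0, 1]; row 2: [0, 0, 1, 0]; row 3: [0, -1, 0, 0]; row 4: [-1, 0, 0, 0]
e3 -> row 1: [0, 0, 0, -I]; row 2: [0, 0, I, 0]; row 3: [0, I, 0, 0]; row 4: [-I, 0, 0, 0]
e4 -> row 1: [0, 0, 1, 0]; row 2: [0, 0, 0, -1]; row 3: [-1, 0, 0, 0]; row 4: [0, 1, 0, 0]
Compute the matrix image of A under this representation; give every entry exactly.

Bivector images (products of the table entries): rho(e14) = rho(e1)rho(e4) = row 1: [0, 0, 1, 0]; row 2: [0, 0, 0, -1]; row 3: [1, 0, 0, 0]; row 4: [0, -1, 0, 0].
M = (-2)*rho(e1) + (-5)*rho(e14), summed entrywise:
Answer: row 1: [-2, 0, -5, 0]; row 2: [0, -2, 0, 5]; row 3: [-5, 0, 2, 0]; row 4: [0, 5, 0, 2]


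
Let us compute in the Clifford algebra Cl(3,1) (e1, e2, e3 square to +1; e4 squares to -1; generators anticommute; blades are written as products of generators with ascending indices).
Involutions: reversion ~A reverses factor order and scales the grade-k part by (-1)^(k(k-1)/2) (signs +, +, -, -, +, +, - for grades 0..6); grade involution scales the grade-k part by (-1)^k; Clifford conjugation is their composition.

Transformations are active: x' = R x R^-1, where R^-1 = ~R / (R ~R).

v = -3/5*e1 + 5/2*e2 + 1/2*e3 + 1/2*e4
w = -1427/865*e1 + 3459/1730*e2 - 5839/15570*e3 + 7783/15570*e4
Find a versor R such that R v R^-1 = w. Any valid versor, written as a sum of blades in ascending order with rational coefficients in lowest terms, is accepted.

Take R = v + w = -1946/865*e1 + 3892/865*e2 + 973/7785*e3 + 7784/7785*e4. Because q(v) = q(w) = 661/100, conjugation by R sends v exactly to w.
Answer: -1946/865*e1 + 3892/865*e2 + 973/7785*e3 + 7784/7785*e4


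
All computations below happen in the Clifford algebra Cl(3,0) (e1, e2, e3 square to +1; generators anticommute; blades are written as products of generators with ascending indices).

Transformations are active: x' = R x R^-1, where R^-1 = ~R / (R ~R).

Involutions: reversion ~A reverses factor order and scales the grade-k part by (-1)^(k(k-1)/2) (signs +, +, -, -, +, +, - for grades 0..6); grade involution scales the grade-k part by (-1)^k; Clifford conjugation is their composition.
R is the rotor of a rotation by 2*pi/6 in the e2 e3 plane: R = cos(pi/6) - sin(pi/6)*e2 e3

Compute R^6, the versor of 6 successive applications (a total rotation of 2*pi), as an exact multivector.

Rotor phase runs at HALF the rotation angle; powers of one rotor simply add phase, so after 6 steps in e2 e3 the phase is 6*pi/6 = pi and R^6 = cos(pi) - sin(pi)*e2 e3.
cos(pi) = -1 and sin(pi) = 0, so R^6 = -1. The total rotation 2*pi is 1 full turn, so every vector returns to itself, yet the rotor is -1, on the OTHER sheet of the double cover (an odd number of 2*pi turns).
Answer: -1


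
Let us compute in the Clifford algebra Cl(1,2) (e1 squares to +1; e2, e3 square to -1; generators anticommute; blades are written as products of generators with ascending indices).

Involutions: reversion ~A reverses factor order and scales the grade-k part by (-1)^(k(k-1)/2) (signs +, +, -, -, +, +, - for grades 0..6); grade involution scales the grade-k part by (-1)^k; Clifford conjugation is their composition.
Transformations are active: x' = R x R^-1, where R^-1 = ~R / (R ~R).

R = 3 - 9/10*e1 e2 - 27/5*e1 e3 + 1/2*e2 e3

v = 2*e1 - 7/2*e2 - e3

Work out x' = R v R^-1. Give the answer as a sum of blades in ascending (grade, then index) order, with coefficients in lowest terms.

~R = 3 + 9/10*e1 e2 + 27/5*e1 e3 - 1/2*e2 e3, and R ~R = -518/25, so R^-1 = ~R / (-518/25).
R v = -51/20*e1 - 41/5*e2 + 121/20*e3 - 17*e1 e2 e3
Answer: -457/1036*e1 - 221/74*e2 + 751/1036*e3


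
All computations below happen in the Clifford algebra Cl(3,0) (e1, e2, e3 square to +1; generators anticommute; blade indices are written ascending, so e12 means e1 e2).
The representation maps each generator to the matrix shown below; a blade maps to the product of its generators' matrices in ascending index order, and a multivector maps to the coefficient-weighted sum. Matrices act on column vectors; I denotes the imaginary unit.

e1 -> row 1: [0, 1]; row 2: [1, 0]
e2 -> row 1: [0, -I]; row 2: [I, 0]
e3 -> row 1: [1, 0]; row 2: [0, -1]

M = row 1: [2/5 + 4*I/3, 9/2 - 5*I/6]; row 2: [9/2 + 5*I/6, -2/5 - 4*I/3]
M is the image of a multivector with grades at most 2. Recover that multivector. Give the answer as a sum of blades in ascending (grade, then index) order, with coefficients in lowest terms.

Method: 1, rho(e1), rho(e2), rho(e3) form a trace-orthogonal basis of the 2x2 complex matrices (tr(X Y) = 2 if X = Y, else 0), so M = m0*1 + m1*rho(e1) + m2*rho(e2) + m3*rho(e3) with m0 = tr(M)/2 = 0, m1 = tr(M rho(e1))/2 = 9/2, m2 = tr(M rho(e2))/2 = 5/6, m3 = tr(M rho(e3))/2 = 2/5 + 4*I/3.
Multiplying table entries, the bivector images are rho(e12) = I*rho(e3), rho(e13) = -I*rho(e2), rho(e23) = I*rho(e1); with real blade coefficients the real parts of m0..m3 are the coefficients of 1, e1, e2, e3 and the imaginary parts give the bivectors (e23: Im m1, e13: -Im m2, e12: Im m3).
Answer: 9/2*e1 + 5/6*e2 + 2/5*e3 + 4/3*e12


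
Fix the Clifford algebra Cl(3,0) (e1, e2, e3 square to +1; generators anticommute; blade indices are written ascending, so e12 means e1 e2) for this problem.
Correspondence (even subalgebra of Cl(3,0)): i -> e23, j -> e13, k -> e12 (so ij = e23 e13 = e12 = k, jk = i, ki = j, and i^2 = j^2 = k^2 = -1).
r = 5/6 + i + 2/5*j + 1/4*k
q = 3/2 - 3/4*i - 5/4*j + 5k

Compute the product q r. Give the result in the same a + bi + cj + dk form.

In blades: q = 3/2 + 5*e12 - 5/4*e13 - 3/4*e23, r = 5/6 + 1/4*e12 + 2/5*e13 + e23.
Distribute q over r term by term (generator squares from the signature, products reordered to ascending indices): (3/2)*r = 5/4 + 3/8*e12 + 3/5*e13 + 3/2*e23; (5*e12)*r = -5/4 + 25/6*e12 + 5*e13 - 2*e23; (-5/4*e13)*r = 1/2 + 5/4*e12 - 25/24*e13 - 5/16*e23; (-3/4*e23)*r = 3/4 - 3/10*e12 + 3/16*e13 - 5/8*e23.
Sum: 5/4 + 659/120*e12 + 1139/240*e13 - 23/16*e23; translating back through the correspondence:
Answer: 5/4 - 23/16*i + 1139/240*j + 659/120*k


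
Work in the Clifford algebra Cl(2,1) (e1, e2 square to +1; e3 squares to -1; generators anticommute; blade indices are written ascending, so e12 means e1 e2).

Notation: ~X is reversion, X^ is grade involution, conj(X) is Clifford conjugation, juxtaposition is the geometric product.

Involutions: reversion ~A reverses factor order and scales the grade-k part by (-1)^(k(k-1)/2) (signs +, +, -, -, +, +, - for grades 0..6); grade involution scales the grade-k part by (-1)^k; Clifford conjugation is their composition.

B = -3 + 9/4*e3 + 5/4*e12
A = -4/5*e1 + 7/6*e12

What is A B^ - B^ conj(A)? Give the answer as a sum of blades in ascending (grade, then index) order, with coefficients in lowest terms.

first term: -35/24 + 12/5*e1 - e2 - 7/2*e12 + 9/5*e13 - 21/8*e123
second term: 35/24 - 12/5*e1 - e2 + 7/2*e12 + 9/5*e13 + 21/8*e123
Answer: -35/12 + 24/5*e1 - 7*e12 - 21/4*e123


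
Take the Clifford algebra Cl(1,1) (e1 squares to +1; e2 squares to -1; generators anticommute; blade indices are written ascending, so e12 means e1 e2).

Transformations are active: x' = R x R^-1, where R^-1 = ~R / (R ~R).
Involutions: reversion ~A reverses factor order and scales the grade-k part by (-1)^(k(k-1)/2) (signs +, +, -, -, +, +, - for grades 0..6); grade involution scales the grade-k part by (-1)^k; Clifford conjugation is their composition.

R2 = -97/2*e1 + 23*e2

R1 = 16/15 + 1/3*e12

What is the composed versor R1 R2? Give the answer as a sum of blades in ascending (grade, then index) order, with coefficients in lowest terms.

Distribute over the terms of R1 (each basis-blade product reordered to ascending indices, repeated generators contracted through their squares):
(16/15) R2 = -776/15*e1 + 368/15*e2
(1/3*e12) R2 = -23/3*e1 + 97/6*e2
Summing the partial products and collecting blades:
Answer: -297/5*e1 + 407/10*e2


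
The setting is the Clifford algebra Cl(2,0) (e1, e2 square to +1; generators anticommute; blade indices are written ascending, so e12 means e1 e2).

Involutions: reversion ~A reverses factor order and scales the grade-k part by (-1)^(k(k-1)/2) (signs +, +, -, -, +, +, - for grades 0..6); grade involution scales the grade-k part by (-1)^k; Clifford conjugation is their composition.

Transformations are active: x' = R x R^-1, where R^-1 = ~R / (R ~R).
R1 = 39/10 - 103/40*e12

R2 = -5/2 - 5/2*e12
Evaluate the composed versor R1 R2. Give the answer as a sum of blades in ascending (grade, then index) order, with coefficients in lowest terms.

Distribute over the terms of R1 (each basis-blade product reordered to ascending indices, repeated generators contracted through their squares):
(39/10) R2 = -39/4 - 39/4*e12
(-103/40*e12) R2 = -103/16 + 103/16*e12
Summing the partial products and collecting blades:
Answer: -259/16 - 53/16*e12


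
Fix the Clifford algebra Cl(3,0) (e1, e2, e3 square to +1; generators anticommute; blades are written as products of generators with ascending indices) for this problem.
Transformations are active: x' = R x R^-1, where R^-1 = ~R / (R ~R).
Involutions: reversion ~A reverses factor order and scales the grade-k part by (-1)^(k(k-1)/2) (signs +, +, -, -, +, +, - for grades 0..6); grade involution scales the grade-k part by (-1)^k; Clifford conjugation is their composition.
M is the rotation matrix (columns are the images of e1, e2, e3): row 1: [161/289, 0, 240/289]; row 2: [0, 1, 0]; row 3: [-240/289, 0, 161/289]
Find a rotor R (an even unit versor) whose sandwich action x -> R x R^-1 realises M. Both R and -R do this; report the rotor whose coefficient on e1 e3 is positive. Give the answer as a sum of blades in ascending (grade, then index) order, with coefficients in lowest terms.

Method: write R = a + b12*e1 e2 + b13*e1 e3 + b23*e2 e3 with a^2 + b12^2 + b13^2 + b23^2 = 1 (so R^-1 = ~R). Expanding the columns R e_j ~R gives tr M = 4a^2 - 1 and, from the antisymmetric part, M21 - M12 = -4a*b12, M13 - M31 = 4a*b13, M32 - M23 = -4a*b23.
Here tr M = 611/289, so a^2 = (1 + tr M)/4 = 225/289 and a = ±15/17. Taking a = 15/17: M21 - M12 = 0, M13 - M31 = 480/289, M32 - M23 = 0, giving b12 = 0, b13 = 8/17, b23 = 0, i.e. R = 15/17 + 8/17*e1 e3.
Its e1 e3 coefficient is already positive.
Answer: 15/17 + 8/17*e1 e3. Note: both R and -R realise this M (trace 611/289); the covering map identifies them, and the e1 e3-coefficient sign is the tie-breaker.


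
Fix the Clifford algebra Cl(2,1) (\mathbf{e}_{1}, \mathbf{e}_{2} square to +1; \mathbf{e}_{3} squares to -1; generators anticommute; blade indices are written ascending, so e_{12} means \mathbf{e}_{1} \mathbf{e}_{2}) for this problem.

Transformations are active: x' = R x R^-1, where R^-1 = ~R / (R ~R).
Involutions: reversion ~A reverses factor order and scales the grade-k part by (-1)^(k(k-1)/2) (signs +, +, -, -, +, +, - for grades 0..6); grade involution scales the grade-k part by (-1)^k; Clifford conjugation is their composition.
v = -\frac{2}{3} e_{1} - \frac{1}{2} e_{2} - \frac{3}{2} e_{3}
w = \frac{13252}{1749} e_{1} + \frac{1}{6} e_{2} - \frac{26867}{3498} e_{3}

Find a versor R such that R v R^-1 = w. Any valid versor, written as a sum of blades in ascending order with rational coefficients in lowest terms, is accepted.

A norm check does it: q(v) = q(w) = -\frac{14}{9}, hence R = v + w = \frac{12086}{1749} e_{1} - \frac{1}{3} e_{2} - \frac{16057}{1749} e_{3} realises the map — parallel part kept, (v - w)/2 negated, v carried to w.
Answer: \frac{12086}{1749} e_{1} - \frac{1}{3} e_{2} - \frac{16057}{1749} e_{3}


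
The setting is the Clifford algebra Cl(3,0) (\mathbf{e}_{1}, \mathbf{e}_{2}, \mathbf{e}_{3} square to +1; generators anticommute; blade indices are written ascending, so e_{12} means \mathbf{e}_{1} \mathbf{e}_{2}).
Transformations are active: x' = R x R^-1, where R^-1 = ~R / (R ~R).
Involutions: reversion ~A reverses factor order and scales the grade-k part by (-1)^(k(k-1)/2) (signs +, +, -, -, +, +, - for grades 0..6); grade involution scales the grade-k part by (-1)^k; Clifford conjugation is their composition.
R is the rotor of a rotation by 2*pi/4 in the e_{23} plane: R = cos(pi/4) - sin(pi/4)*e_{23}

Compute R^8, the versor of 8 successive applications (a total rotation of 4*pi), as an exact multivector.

Because a rotor carries half the rotation angle, composing 8 copies of this e_{23}-plane rotor multiplies the phase: 8*(pi/4) = 2 \pi, hence R^8 = cos(2 \pi) - sin(2 \pi)*e_{23}.
cos(2 \pi) = 1 and sin(2 \pi) = 0, so R^8 = 1. The total rotation 4*pi is 2 full turns, so every vector returns to itself, yet the rotor is +1, back on the identity sheet (an even number of 2*pi turns).
Answer: 1


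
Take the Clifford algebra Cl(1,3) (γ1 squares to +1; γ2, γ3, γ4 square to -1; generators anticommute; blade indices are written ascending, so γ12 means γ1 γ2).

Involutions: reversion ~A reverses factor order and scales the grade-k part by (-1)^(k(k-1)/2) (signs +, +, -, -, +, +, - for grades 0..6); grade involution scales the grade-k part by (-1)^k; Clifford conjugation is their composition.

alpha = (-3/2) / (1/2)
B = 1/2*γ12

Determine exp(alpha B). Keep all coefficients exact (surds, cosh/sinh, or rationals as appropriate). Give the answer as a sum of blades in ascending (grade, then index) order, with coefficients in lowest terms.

B^2 = (1/2)^2*(γ12)^2 = 1/4*(+1) = 1/4 (a basis 2-blade squares to minus the product of its generators' squares).
B^2 = 1/4 — the series telescopes hyperbolically here: l = 1/2, alpha*l = -3/2, so exp(alpha B) = cosh(-3/2) + (sinh(-3/2)/(1/2))*B = cosh(3/2) + (-2*sinh(3/2))*B.
Answer: cosh(3/2) - sinh(3/2)*γ12


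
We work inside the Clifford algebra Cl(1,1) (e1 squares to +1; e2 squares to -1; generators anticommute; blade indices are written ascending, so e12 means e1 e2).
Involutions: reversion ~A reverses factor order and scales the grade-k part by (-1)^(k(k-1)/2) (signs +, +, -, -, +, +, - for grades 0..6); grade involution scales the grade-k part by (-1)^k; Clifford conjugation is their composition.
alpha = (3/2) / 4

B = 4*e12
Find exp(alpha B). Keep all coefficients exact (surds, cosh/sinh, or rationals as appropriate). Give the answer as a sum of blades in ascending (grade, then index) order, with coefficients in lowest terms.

B^2 = (4)^2*(e12)^2 = 16*(+1) = 16 (a basis 2-blade squares to minus the product of its generators' squares).
B^2 = 16 — the series telescopes hyperbolically here: l = 4, alpha*l = 3/2, so exp(alpha B) = cosh(3/2) + (sinh(3/2)/4)*B = cosh(3/2) + (sinh(3/2)/4)*B.
Answer: cosh(3/2) + sinh(3/2)*e12


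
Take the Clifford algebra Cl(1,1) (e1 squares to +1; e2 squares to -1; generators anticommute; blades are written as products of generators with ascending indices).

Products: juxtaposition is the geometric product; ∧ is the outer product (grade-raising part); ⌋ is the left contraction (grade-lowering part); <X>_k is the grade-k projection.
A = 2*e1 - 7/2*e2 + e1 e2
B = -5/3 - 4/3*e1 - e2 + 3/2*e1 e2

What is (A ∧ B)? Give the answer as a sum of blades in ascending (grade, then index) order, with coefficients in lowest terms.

step 1: -10/3*e1 + 35/6*e2 - 25/3*e1 e2
Answer: -10/3*e1 + 35/6*e2 - 25/3*e1 e2


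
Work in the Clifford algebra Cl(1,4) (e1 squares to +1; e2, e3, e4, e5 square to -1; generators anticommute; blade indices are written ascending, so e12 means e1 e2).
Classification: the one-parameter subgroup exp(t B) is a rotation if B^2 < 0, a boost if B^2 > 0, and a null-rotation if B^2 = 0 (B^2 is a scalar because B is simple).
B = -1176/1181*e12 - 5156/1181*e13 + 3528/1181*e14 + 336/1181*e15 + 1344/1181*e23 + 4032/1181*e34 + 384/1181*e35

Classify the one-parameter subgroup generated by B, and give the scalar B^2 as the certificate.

B^2 term by term: the squares give (-1176/1181)^2*(e12)^2 + (-5156/1181)^2*(e13)^2 + (3528/1181)^2*(e14)^2 + (336/1181)^2*(e15)^2 + (1344/1181)^2*(e23)^2 + (4032/1181)^2*(e34)^2 + (384/1181)^2*(e35)^2 = 1382976/1394761*(+1) + 26584336/1394761*(+1) + 12446784/1394761*(+1) + 112896/1394761*(+1) + 1806336/1394761*(-1) + 16257024/1394761*(-1) + 147456/1394761*(-1) = 16 (each basis 2-blade squares to minus the product of its generators' squares); cross terms between blades sharing an index anticommute and cancel; the commuting (index-disjoint) pairs give grade-4 terms 2*c*c'*(blade product), which cancel blade by blade — e1234: -9483264/1394761 + 9483264/1394761 = 0; e1235: -903168/1394761 + 903168/1394761 = 0; e1345: -2709504/1394761 + 2709504/1394761 = 0 — confirming B is simple. So B^2 = 16.
Answer: boost, certificate B^2 = 16. The scalar 16 is the complete invariant here: its sign names the subgroup type.


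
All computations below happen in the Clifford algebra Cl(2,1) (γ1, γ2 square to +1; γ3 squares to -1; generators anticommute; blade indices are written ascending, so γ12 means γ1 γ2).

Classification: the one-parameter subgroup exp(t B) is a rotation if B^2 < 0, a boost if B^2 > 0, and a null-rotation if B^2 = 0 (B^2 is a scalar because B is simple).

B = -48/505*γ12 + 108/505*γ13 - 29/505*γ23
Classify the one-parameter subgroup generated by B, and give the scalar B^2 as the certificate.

B^2 term by term: the squares give (-48/505)^2*(γ12)^2 + (108/505)^2*(γ13)^2 + (-29/505)^2*(γ23)^2 = 2304/255025*(-1) + 11664/255025*(+1) + 841/255025*(+1) = 1/25 (each basis 2-blade squares to minus the product of its generators' squares); cross terms between blades sharing an index anticommute and cancel. So B^2 = 1/25.
Answer: boost, certificate B^2 = 1/25. Because 1/25 is invariant under every versor sandwich, the classification follows from its sign alone.


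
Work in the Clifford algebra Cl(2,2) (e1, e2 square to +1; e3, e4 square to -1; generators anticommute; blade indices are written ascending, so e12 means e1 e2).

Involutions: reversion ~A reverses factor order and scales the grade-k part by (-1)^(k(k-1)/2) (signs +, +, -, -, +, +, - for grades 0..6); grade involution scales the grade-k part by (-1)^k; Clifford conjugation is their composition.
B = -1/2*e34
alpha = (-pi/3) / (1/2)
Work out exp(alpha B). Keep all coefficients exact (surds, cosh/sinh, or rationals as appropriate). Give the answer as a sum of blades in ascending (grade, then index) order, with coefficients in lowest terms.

B^2 = (-1/2)^2*(e34)^2 = 1/4*(-1) = -1/4 (a basis 2-blade squares to minus the product of its generators' squares).
B^2 = -1/4 — B^2 < 0, so the exponential closes trigonometrically: l = 1/2, alpha*l = -pi/3, so exp(alpha B) = cos(-pi/3) + (sin(-pi/3)/(1/2))*B = 1/2 + (-sqrt(3))*B.
Answer: 1/2 + sqrt(3)/2*e34


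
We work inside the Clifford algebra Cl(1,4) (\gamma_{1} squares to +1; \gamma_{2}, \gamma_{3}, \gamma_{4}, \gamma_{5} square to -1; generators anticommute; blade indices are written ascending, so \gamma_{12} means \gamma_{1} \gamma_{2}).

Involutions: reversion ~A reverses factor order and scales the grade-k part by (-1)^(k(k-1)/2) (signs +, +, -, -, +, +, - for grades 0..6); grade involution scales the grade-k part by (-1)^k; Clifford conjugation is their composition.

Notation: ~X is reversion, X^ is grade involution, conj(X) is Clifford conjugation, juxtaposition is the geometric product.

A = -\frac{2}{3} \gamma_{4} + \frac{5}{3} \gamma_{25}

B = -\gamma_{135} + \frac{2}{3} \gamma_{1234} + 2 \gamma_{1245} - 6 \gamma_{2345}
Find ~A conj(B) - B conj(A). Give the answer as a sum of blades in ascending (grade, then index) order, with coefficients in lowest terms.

first term: -\frac{10}{3} \gamma_{14} - 10 \gamma_{34} + \frac{11}{9} \gamma_{123} + \frac{4}{3} \gamma_{125} - 4 \gamma_{235} - \frac{4}{9} \gamma_{1345}
second term: -\frac{10}{3} \gamma_{14} - 10 \gamma_{34} - \frac{19}{9} \gamma_{123} + \frac{4}{3} \gamma_{125} - 4 \gamma_{235} + \frac{16}{9} \gamma_{1345}
Answer: \frac{10}{3} \gamma_{123} - \frac{20}{9} \gamma_{1345}


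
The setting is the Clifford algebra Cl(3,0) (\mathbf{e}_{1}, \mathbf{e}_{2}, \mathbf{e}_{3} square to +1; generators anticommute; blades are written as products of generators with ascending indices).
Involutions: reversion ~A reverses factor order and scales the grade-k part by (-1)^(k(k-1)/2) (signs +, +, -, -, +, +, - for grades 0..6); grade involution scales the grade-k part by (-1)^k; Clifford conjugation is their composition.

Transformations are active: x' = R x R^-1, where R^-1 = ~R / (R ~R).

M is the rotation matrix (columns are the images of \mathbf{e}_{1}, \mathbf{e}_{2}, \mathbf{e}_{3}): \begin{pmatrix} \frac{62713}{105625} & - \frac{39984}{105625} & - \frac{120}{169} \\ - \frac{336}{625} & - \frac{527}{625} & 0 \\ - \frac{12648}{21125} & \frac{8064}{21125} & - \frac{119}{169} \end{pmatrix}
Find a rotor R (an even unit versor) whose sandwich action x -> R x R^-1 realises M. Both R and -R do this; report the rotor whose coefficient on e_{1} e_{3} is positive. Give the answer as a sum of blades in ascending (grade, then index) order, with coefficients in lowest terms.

Method: write R = a + b12*e_{1} e_{2} + b13*e_{1} e_{3} + b23*e_{2} e_{3} with a^2 + b12^2 + b13^2 + b23^2 = 1 (so R^-1 = ~R). Expanding the columns R e_j ~R gives tr M = 4a^2 - 1 and, from the antisymmetric part, M21 - M12 = -4a*b12, M13 - M31 = 4a*b13, M32 - M23 = -4a*b23.
Here tr M = -\frac{4029}{4225}, so a^2 = (1 + tr M)/4 = \frac{49}{4225} and a = ±\frac{7}{65}. Taking a = \frac{7}{65}: M21 - M12 = -\frac{672}{4225}, M13 - M31 = -\frac{2352}{21125}, M32 - M23 = \frac{8064}{21125}, giving b12 = \frac{24}{65}, b13 = -\frac{84}{325}, b23 = -\frac{288}{325}, i.e. R = \frac{7}{65} + \frac{24}{65} e_{1} e_{2} - \frac{84}{325} e_{1} e_{3} - \frac{288}{325} e_{2} e_{3}.
Its e_{1} e_{3} coefficient is negative, so report the other preimage -R.
Answer: -\frac{7}{65} - \frac{24}{65} e_{1} e_{2} + \frac{84}{325} e_{1} e_{3} + \frac{288}{325} e_{2} e_{3}. Note: both R and -R realise this M (trace -\frac{4029}{4225}); the covering map identifies them, and the e_{1} e_{3}-coefficient sign is the tie-breaker.


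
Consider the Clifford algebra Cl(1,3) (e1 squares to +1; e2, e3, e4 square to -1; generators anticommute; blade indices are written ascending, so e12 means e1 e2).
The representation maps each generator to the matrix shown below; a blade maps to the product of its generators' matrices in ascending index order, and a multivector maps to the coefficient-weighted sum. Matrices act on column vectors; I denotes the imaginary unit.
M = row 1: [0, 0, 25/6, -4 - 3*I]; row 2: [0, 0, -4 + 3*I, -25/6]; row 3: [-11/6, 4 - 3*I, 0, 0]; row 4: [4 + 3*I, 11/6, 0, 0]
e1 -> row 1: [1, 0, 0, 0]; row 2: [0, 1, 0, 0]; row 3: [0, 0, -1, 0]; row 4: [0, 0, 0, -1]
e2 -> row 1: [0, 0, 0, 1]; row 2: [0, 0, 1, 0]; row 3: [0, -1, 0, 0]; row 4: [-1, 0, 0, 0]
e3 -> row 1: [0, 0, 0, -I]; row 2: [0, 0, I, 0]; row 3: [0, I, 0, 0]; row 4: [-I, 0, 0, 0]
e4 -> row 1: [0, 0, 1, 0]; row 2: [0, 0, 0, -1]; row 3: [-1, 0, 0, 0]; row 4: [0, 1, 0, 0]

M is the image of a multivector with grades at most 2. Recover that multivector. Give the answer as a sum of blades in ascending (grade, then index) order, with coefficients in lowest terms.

Method: the blade images are trace-orthogonal — tr(rho(e_A) rho(e_B)^-1) = 4 if A = B and 0 otherwise — and rho(e_A)^-1 = (e_A)^2 * rho(e_A) with (e_A)^2 = +1 or -1, so the coefficient of e_A in the preimage is (e_A)^2 * tr(M rho(e_A))/4.
Nonzero projections over blades of grade <= 2: e2: (e2)^2 = -1, tr(M rho(e2)) = 16, coefficient -4; e4: (e4)^2 = -1, tr(M rho(e4)) = -12, coefficient 3; e13: (e13)^2 = +1, tr(M rho(e13)) = 12, coefficient 3; e14: (e14)^2 = +1, tr(M rho(e14)) = 14/3, coefficient 7/6. Every other blade of grade <= 2 projects to 0.
Answer: -4*e2 + 3*e4 + 3*e13 + 7/6*e14


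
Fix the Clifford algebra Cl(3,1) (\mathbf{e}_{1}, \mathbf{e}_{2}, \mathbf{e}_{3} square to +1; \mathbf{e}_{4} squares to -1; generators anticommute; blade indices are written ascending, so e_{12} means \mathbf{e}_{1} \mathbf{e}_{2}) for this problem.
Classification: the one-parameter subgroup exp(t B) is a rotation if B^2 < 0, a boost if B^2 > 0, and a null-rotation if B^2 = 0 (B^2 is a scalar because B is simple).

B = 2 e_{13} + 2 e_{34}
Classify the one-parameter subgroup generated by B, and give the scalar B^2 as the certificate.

B^2 term by term: the squares give (2)^2*(e_{13})^2 + (2)^2*(e_{34})^2 = 4*(-1) + 4*(+1) = 0 (each basis 2-blade squares to minus the product of its generators' squares); cross terms between blades sharing an index anticommute and cancel. So B^2 = 0.
Answer: null-rotation, certificate B^2 = 0. The scalar 0 is the complete invariant here: its sign names the subgroup type.


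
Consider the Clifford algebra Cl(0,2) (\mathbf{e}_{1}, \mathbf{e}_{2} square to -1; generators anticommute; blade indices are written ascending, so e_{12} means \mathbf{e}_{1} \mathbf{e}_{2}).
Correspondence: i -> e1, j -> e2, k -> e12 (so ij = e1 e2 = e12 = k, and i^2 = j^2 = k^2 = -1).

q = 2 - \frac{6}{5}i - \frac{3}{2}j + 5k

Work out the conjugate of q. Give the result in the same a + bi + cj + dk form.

In blades: q = 2 - \frac{6}{5} e_{1} - \frac{3}{2} e_{2} + 5 e_{12}.
Conjugation here is Clifford conjugation: the scalar is fixed and the grade-1 and grade-2 blades all flip sign, giving 2 + \frac{6}{5} e_{1} + \frac{3}{2} e_{2} - 5 e_{12}; translating back:
Answer: 2 + \frac{6}{5}i + \frac{3}{2}j - 5k


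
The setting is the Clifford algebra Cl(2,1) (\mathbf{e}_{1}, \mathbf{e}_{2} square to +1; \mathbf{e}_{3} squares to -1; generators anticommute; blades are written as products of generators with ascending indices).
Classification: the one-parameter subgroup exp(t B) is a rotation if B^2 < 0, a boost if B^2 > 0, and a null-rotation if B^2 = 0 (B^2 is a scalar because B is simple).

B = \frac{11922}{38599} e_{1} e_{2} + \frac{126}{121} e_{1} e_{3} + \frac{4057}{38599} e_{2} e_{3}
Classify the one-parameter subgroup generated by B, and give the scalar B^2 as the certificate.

B^2 term by term: the squares give (\frac{11922}{38599})^2*(e_{1} e_{2})^2 + (\frac{126}{121})^2*(e_{1} e_{3})^2 + (\frac{4057}{38599})^2*(e_{2} e_{3})^2 = \frac{142134084}{1489882801}*(-1) + \frac{15876}{14641}*(+1) + \frac{16459249}{1489882801}*(+1) = 1 (each basis 2-blade squares to minus the product of its generators' squares); cross terms between blades sharing an index anticommute and cancel. So B^2 = 1.
Answer: boost, certificate B^2 = 1. Because 1 is invariant under every versor sandwich, the classification follows from its sign alone.


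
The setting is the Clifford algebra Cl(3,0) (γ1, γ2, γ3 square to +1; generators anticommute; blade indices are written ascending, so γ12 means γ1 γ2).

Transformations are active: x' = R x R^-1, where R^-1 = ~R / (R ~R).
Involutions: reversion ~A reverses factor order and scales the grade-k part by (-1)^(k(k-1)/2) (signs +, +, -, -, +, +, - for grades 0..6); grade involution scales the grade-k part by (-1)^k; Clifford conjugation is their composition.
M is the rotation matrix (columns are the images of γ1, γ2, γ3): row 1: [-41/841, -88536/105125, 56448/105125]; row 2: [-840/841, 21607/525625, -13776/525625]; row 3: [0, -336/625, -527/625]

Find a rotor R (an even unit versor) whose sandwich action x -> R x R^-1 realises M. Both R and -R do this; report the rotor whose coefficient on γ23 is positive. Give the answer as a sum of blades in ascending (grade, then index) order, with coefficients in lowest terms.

Method: write R = a + b12*γ12 + b13*γ13 + b23*γ23 with a^2 + b12^2 + b13^2 + b23^2 = 1 (so R^-1 = ~R). Expanding the columns R e_j ~R gives tr M = 4a^2 - 1 and, from the antisymmetric part, M21 - M12 = -4a*b12, M13 - M31 = 4a*b13, M32 - M23 = -4a*b23.
Here tr M = -17889/21025, so a^2 = (1 + tr M)/4 = 784/21025 and a = ±28/145. Taking a = 28/145: M21 - M12 = -16464/105125, M13 - M31 = 56448/105125, M32 - M23 = -10752/21025, giving b12 = 147/725, b13 = 504/725, b23 = 96/145, i.e. R = 28/145 + 147/725*γ12 + 504/725*γ13 + 96/145*γ23.
Its γ23 coefficient is already positive.
Answer: 28/145 + 147/725*γ12 + 504/725*γ13 + 96/145*γ23. Note: both R and -R realise this M (trace -17889/21025); the covering map identifies them, and the γ23-coefficient sign is the tie-breaker.


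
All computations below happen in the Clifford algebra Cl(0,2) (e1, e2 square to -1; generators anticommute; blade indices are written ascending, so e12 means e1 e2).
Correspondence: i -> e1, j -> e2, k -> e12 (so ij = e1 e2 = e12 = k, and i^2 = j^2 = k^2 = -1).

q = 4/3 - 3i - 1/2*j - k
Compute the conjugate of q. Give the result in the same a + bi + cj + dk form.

In blades: q = 4/3 - 3*e1 - 1/2*e2 - e12.
Conjugation here is Clifford conjugation: the scalar is fixed and the grade-1 and grade-2 blades all flip sign, giving 4/3 + 3*e1 + 1/2*e2 + e12; translating back:
Answer: 4/3 + 3i + 1/2*j + k


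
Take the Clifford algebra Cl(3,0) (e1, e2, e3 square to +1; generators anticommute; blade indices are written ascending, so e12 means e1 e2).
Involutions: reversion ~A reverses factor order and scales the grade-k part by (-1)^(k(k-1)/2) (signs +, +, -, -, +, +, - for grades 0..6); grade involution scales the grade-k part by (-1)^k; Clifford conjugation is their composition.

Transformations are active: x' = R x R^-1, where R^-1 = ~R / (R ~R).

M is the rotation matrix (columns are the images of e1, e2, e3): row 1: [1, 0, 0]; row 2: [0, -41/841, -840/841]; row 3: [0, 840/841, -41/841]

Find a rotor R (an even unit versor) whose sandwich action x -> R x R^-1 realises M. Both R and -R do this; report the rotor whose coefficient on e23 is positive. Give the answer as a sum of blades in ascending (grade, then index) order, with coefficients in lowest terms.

Method: write R = a + b12*e12 + b13*e13 + b23*e23 with a^2 + b12^2 + b13^2 + b23^2 = 1 (so R^-1 = ~R). Expanding the columns R e_j ~R gives tr M = 4a^2 - 1 and, from the antisymmetric part, M21 - M12 = -4a*b12, M13 - M31 = 4a*b13, M32 - M23 = -4a*b23.
Here tr M = 759/841, so a^2 = (1 + tr M)/4 = 400/841 and a = ±20/29. Taking a = 20/29: M21 - M12 = 0, M13 - M31 = 0, M32 - M23 = 1680/841, giving b12 = 0, b13 = 0, b23 = -21/29, i.e. R = 20/29 - 21/29*e23.
Its e23 coefficient is negative, so report the other preimage -R.
Answer: -20/29 + 21/29*e23. Why the constraint matters: R and -R act identically through the sandwich — M has trace 759/841 either way — so only the sign condition on e23 picks one of the two preimages.


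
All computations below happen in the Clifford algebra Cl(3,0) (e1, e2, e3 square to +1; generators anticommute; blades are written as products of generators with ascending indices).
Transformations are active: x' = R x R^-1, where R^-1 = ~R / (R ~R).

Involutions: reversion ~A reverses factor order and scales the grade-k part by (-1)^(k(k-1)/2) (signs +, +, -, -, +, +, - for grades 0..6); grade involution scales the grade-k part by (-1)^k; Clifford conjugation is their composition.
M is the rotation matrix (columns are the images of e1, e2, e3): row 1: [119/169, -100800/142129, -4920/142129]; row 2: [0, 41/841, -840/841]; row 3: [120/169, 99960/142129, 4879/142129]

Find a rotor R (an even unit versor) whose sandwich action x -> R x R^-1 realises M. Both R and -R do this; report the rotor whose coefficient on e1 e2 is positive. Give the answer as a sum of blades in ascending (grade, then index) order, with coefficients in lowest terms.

Method: write R = a + b12*e1 e2 + b13*e1 e3 + b23*e2 e3 with a^2 + b12^2 + b13^2 + b23^2 = 1 (so R^-1 = ~R). Expanding the columns R e_j ~R gives tr M = 4a^2 - 1 and, from the antisymmetric part, M21 - M12 = -4a*b12, M13 - M31 = 4a*b13, M32 - M23 = -4a*b23.
Here tr M = 111887/142129, so a^2 = (1 + tr M)/4 = 63504/142129 and a = ±252/377. Taking a = 252/377: M21 - M12 = 100800/142129, M13 - M31 = -105840/142129, M32 - M23 = 241920/142129, giving b12 = -100/377, b13 = -105/377, b23 = -240/377, i.e. R = 252/377 - 100/377*e1 e2 - 105/377*e1 e3 - 240/377*e2 e3.
Its e1 e2 coefficient is negative, so report the other preimage -R.
Answer: -252/377 + 100/377*e1 e2 + 105/377*e1 e3 + 240/377*e2 e3. Why the constraint matters: R and -R act identically through the sandwich — M has trace 111887/142129 either way — so only the sign condition on e1 e2 picks one of the two preimages.


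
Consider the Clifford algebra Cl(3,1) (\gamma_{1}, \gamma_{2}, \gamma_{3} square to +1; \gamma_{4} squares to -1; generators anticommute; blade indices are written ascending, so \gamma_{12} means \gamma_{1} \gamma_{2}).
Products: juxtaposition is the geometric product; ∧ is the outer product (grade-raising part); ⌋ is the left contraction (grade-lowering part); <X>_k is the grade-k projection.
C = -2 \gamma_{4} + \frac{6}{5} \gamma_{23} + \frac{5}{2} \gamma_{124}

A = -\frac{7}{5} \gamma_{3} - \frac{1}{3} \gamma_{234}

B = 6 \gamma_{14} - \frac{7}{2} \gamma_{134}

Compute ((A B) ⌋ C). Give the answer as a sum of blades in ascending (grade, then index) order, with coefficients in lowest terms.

step 1: -\frac{7}{6} \gamma_{12} - \frac{49}{10} \gamma_{14} - 2 \gamma_{123} + \frac{42}{5} \gamma_{134}
step 2: \frac{49}{4} \gamma_{2} + \frac{35}{12} \gamma_{4}
Answer: \frac{49}{4} \gamma_{2} + \frac{35}{12} \gamma_{4}


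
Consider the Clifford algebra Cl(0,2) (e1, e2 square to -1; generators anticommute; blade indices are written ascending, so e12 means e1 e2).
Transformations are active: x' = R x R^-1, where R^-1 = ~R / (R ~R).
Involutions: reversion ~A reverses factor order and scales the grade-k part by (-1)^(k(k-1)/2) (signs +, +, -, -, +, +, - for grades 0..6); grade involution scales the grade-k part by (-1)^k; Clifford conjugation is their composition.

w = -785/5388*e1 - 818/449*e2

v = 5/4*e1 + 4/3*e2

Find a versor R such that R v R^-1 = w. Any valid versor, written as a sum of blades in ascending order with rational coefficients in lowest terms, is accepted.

A norm check does it: q(v) = q(w) = -481/144, hence R = v + w = 2975/2694*e1 - 658/1347*e2 realises the map — parallel part kept, (v - w)/2 negated, v carried to w.
Answer: 2975/2694*e1 - 658/1347*e2


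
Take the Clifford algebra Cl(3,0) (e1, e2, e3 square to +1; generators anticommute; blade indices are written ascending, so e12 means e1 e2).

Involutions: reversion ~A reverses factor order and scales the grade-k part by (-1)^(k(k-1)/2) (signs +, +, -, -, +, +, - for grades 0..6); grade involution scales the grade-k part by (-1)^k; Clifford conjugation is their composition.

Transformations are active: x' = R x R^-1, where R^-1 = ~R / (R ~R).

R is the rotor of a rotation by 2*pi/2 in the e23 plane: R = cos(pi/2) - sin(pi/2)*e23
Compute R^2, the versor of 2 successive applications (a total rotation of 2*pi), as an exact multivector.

Because a rotor carries half the rotation angle, composing 2 copies of this e23-plane rotor multiplies the phase: 2*(pi/2) = pi, hence R^2 = cos(pi) - sin(pi)*e23.
cos(pi) = -1 and sin(pi) = 0, so R^2 = -1. The total rotation 2*pi is 1 full turn, so every vector returns to itself, yet the rotor is -1, on the OTHER sheet of the double cover (an odd number of 2*pi turns).
Answer: -1


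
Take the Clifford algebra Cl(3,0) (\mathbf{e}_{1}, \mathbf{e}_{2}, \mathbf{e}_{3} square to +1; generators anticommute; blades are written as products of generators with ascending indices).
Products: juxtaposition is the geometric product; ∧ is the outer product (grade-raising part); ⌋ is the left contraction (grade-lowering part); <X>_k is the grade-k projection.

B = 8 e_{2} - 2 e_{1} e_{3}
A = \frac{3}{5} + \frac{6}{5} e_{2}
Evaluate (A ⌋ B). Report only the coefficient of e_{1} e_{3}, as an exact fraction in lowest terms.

step 1: \frac{48}{5} + \frac{24}{5} e_{2} - \frac{6}{5} e_{1} e_{3}
Answer: -\frac{6}{5}


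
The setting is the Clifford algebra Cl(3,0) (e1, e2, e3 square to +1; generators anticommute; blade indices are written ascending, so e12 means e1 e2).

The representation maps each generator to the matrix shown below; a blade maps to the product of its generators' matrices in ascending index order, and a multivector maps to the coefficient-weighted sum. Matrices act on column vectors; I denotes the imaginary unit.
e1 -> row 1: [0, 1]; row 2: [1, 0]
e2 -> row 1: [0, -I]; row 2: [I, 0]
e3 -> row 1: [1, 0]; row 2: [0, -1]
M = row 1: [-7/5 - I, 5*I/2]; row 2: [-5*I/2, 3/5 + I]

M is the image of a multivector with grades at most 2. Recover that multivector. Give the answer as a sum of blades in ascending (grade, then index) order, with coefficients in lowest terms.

Method: 1, rho(e1), rho(e2), rho(e3) form a trace-orthogonal basis of the 2x2 complex matrices (tr(X Y) = 2 if X = Y, else 0), so M = m0*1 + m1*rho(e1) + m2*rho(e2) + m3*rho(e3) with m0 = tr(M)/2 = -2/5, m1 = tr(M rho(e1))/2 = 0, m2 = tr(M rho(e2))/2 = -5/2, m3 = tr(M rho(e3))/2 = -1 - I.
Multiplying table entries, the bivector images are rho(e12) = I*rho(e3), rho(e13) = -I*rho(e2), rho(e23) = I*rho(e1); with real blade coefficients the real parts of m0..m3 are the coefficients of 1, e1, e2, e3 and the imaginary parts give the bivectors (e23: Im m1, e13: -Im m2, e12: Im m3).
Answer: -2/5 - 5/2*e2 - e3 - e12


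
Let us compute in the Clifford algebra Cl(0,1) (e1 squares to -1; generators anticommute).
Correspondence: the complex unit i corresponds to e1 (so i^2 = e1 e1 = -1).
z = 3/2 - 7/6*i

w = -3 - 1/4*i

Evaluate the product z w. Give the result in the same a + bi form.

In blades: z = 3/2 - 7/6*e1, w = -3 - 1/4*e1.
Distribute z over w term by term (generator squares from the signature, products reordered to ascending indices): (3/2)*w = -9/2 - 3/8*e1; (-7/6*e1)*w = -7/24 + 7/2*e1.
Sum: -115/24 + 25/8*e1; translating back through the correspondence:
Answer: -115/24 + 25/8*i


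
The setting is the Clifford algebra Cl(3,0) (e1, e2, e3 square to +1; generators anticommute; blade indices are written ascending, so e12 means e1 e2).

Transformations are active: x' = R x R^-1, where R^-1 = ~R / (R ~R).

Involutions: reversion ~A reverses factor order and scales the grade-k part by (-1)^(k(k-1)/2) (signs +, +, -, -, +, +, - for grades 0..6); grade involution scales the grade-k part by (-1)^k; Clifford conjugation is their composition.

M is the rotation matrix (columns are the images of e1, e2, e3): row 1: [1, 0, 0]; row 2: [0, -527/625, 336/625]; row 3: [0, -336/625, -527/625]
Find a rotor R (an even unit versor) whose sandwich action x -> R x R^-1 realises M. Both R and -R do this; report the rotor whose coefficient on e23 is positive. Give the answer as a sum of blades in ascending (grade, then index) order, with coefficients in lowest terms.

Method: write R = a + b12*e12 + b13*e13 + b23*e23 with a^2 + b12^2 + b13^2 + b23^2 = 1 (so R^-1 = ~R). Expanding the columns R e_j ~R gives tr M = 4a^2 - 1 and, from the antisymmetric part, M21 - M12 = -4a*b12, M13 - M31 = 4a*b13, M32 - M23 = -4a*b23.
Here tr M = -429/625, so a^2 = (1 + tr M)/4 = 49/625 and a = ±7/25. Taking a = 7/25: M21 - M12 = 0, M13 - M31 = 0, M32 - M23 = -672/625, giving b12 = 0, b13 = 0, b23 = 24/25, i.e. R = 7/25 + 24/25*e23.
Its e23 coefficient is already positive.
Answer: 7/25 + 24/25*e23. Uniqueness: Spin(3) -> SO(3) maps R and -R to the same rotation of trace -429/625; fixing the sign of the e23 coefficient removes the ambiguity.
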